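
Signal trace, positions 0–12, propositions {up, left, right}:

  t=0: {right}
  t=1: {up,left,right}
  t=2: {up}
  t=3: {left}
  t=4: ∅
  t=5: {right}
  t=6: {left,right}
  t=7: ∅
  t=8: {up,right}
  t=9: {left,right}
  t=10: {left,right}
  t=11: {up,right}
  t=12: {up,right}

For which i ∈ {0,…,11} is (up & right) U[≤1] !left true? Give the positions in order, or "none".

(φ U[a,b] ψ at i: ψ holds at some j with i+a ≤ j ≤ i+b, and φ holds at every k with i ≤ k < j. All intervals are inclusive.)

Evaluate at each i in [0,11]:
  i=0: ✓ (rhs at j=0)
  i=1: ✓ (rhs at j=2; lhs holds on [1,1])
  i=2: ✓ (rhs at j=2)
  i=3: ✗ (lhs fails at k=3 before rhs at j=4)
  i=4: ✓ (rhs at j=4)
  i=5: ✓ (rhs at j=5)
  i=6: ✗ (lhs fails at k=6 before rhs at j=7)
  i=7: ✓ (rhs at j=7)
  i=8: ✓ (rhs at j=8)
  i=9: ✗ (no rhs in [9,10])
  i=10: ✗ (lhs fails at k=10 before rhs at j=11)
  i=11: ✓ (rhs at j=11)

0, 1, 2, 4, 5, 7, 8, 11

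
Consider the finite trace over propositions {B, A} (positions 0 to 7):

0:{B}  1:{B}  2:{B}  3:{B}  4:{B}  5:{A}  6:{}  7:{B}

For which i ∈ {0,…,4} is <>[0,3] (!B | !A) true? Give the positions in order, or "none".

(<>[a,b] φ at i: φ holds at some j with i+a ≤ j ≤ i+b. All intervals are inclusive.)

0, 1, 2, 3, 4

Evaluate at each i in [0,4]:
  i=0: ✓ (witness j=0)
  i=1: ✓ (witness j=1)
  i=2: ✓ (witness j=2)
  i=3: ✓ (witness j=3)
  i=4: ✓ (witness j=4)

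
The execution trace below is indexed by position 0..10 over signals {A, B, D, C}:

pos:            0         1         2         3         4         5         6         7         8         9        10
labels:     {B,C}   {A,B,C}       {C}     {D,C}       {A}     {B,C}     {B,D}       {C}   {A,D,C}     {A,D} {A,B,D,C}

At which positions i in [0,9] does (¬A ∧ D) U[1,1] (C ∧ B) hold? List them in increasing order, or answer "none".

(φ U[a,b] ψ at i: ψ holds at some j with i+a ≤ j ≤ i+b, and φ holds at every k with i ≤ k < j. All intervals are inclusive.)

Evaluate at each i in [0,9]:
  i=0: ✗ (lhs fails at k=0 before rhs at j=1)
  i=1: ✗ (no rhs in [2,2])
  i=2: ✗ (no rhs in [3,3])
  i=3: ✗ (no rhs in [4,4])
  i=4: ✗ (lhs fails at k=4 before rhs at j=5)
  i=5: ✗ (no rhs in [6,6])
  i=6: ✗ (no rhs in [7,7])
  i=7: ✗ (no rhs in [8,8])
  i=8: ✗ (no rhs in [9,9])
  i=9: ✗ (lhs fails at k=9 before rhs at j=10)

none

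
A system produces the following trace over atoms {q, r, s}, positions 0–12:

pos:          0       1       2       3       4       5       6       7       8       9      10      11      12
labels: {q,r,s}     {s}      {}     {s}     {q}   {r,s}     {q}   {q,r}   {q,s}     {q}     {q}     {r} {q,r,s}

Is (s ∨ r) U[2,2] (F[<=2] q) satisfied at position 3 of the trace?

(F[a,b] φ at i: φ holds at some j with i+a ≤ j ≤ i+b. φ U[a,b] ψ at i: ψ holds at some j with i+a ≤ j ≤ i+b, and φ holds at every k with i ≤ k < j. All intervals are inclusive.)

Need some j in [5,5] with F[<=2] q, and (s ∨ r) at every k in [3,j-1].
  j=5: F[<=2] q holds, but (s ∨ r) fails at k=4 → not this j.
No j in the window works → until fails.

Does not hold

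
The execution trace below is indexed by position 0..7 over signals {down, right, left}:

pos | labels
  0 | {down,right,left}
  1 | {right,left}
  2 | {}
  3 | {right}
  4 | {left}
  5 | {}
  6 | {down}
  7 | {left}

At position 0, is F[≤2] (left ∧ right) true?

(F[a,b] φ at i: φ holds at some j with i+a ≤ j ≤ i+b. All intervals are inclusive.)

Yes

Check (left ∧ right) at each j in [0,2]:
  j=0: true
  j=1: true
  j=2: false
Found at j=0 → formula holds.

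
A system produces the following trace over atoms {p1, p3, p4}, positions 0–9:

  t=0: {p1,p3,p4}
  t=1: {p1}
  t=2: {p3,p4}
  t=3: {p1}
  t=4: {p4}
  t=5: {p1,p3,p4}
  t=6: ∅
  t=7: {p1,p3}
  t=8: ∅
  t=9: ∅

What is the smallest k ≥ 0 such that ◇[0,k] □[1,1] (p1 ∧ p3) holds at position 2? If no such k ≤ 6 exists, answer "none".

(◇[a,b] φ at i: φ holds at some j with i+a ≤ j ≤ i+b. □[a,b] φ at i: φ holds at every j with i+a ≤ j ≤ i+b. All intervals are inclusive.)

2

Scan j = 2,3,… for □[1,1] (p1 ∧ p3):
  j=2: fails
  j=3: fails
  j=4: holds
First hit at j=4, so smallest k = 4-2 = 2.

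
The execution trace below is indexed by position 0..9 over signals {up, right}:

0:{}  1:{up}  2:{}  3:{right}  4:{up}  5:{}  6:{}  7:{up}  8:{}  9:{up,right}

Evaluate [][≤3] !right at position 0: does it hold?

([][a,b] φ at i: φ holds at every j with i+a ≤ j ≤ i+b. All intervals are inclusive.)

Check !right at every j in [0,3]:
  j=0: true
  j=1: true
  j=2: true
  j=3: false
Fails at j=3 → formula fails.

Does not hold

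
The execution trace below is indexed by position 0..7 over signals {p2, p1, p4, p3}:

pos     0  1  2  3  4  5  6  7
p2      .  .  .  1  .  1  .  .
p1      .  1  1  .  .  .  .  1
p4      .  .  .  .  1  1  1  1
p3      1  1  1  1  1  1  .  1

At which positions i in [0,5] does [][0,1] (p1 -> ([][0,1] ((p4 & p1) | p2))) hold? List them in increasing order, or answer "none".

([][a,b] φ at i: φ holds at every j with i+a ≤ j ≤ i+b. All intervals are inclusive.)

3, 4, 5

Evaluate at each i in [0,5]:
  i=0: ✗ (fails at j=1)
  i=1: ✗ (fails at j=1)
  i=2: ✗ (fails at j=2)
  i=3: ✓ (all of [3,4])
  i=4: ✓ (all of [4,5])
  i=5: ✓ (all of [5,6])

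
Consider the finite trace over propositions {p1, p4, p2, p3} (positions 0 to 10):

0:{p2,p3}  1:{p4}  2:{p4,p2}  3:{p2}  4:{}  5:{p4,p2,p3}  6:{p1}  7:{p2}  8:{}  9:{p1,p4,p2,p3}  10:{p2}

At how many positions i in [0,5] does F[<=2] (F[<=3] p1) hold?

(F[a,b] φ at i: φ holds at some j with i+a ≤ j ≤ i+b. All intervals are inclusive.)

5

Evaluate at each i in [0,5]:
  i=0: ✗ (none in [0,2])
  i=1: ✓ (witness j=3)
  i=2: ✓ (witness j=3)
  i=3: ✓ (witness j=3)
  i=4: ✓ (witness j=4)
  i=5: ✓ (witness j=5)
Positions where it holds: {1, 2, 3, 4, 5} → 5.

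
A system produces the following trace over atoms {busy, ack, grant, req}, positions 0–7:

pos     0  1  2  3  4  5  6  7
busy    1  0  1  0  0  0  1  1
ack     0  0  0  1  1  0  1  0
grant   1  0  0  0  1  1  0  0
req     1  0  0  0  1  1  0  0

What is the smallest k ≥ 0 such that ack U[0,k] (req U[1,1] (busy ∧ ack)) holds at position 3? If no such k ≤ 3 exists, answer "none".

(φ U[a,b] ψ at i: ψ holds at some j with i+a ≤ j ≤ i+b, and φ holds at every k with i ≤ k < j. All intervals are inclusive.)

Need earliest j ≥ 3 with (req U[1,1] (busy ∧ ack)), and ack at every k in [3,j-1].
  j=3: rhs fails.
  j=4: rhs fails.
  j=5: rhs holds; lhs holds on [3,4]. k = 2.

2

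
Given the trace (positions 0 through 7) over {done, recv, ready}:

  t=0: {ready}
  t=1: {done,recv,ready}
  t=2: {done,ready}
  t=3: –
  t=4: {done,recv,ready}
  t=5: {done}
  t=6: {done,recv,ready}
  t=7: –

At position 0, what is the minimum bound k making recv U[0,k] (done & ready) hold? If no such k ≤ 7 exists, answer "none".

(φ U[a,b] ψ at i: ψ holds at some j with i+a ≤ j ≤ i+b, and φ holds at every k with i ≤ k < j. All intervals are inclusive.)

Need earliest j ≥ 0 with (done & ready), and recv at every k in [0,j-1].
  j=0: rhs fails.
  j=1: rhs holds but lhs fails at k=0.
  j=2: rhs holds but lhs fails at k=0.
  j=3: rhs fails.
  j=4: rhs holds but lhs fails at k=0.
  j=5: rhs fails.
  j=6: rhs holds but lhs fails at k=0.
  j=7: rhs fails.
No witness within the range → none.

none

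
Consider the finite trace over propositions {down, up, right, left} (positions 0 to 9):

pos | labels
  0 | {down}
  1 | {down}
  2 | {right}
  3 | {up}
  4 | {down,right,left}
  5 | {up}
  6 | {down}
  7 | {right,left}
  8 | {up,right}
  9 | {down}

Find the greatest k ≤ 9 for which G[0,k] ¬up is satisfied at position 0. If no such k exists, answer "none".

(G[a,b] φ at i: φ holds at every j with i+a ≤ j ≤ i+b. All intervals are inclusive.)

¬up must hold from j=0 onward; find where it first fails.
  j=0: holds
  j=1: holds
  j=2: holds
  j=3: fails
Holds on [0,2], so largest k = 2.

2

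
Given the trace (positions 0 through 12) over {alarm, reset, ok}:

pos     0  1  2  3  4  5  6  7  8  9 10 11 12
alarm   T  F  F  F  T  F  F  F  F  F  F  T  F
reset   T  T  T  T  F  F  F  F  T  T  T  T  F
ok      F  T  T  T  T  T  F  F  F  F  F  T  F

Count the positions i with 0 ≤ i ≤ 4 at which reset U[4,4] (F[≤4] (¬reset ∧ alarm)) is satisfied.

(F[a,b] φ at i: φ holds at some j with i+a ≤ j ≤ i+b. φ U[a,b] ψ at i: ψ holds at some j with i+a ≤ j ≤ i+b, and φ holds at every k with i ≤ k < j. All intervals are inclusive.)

Evaluate at each i in [0,4]:
  i=0: ✓ (rhs at j=4; lhs holds on [0,3])
  i=1: ✗ (no rhs in [5,5])
  i=2: ✗ (no rhs in [6,6])
  i=3: ✗ (no rhs in [7,7])
  i=4: ✗ (no rhs in [8,8])
Positions where it holds: {0} → 1.

1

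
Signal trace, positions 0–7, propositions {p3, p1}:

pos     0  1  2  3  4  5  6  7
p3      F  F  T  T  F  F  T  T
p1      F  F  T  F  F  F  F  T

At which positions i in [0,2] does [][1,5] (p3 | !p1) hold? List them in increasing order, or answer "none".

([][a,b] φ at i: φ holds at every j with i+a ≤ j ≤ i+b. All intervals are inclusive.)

0, 1, 2

Evaluate at each i in [0,2]:
  i=0: ✓ (all of [1,5])
  i=1: ✓ (all of [2,6])
  i=2: ✓ (all of [3,7])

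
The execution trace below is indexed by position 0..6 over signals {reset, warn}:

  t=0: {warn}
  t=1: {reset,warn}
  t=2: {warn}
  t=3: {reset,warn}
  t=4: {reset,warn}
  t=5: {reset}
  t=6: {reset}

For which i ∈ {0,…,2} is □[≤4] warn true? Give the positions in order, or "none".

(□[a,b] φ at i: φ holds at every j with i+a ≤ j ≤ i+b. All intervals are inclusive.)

Evaluate at each i in [0,2]:
  i=0: ✓ (all of [0,4])
  i=1: ✗ (fails at j=5)
  i=2: ✗ (fails at j=5)

0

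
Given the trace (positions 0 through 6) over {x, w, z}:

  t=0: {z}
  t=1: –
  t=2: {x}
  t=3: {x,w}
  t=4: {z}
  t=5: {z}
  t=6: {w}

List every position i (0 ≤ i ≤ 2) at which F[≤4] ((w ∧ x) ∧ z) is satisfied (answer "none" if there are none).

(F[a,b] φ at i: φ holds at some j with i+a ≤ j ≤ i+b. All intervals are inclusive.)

none

Evaluate at each i in [0,2]:
  i=0: ✗ (none in [0,4])
  i=1: ✗ (none in [1,5])
  i=2: ✗ (none in [2,6])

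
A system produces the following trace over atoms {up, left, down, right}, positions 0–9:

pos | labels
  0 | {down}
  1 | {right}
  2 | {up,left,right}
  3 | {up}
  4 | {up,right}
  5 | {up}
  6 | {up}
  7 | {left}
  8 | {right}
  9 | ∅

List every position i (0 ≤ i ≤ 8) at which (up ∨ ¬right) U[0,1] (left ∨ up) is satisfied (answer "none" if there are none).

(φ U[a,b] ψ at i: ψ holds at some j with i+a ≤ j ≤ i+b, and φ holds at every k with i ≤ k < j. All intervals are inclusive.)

Evaluate at each i in [0,8]:
  i=0: ✗ (no rhs in [0,1])
  i=1: ✗ (lhs fails at k=1 before rhs at j=2)
  i=2: ✓ (rhs at j=2)
  i=3: ✓ (rhs at j=3)
  i=4: ✓ (rhs at j=4)
  i=5: ✓ (rhs at j=5)
  i=6: ✓ (rhs at j=6)
  i=7: ✓ (rhs at j=7)
  i=8: ✗ (no rhs in [8,9])

2, 3, 4, 5, 6, 7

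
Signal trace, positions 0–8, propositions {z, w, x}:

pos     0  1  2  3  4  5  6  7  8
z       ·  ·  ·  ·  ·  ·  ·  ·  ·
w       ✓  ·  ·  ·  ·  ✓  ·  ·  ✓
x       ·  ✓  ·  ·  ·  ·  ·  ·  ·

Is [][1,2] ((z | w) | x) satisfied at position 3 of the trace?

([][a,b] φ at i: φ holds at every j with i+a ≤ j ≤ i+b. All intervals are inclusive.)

No

Check ((z | w) | x) at every j in [4,5]:
  j=4: false
  j=5: true
Fails at j=4 → formula fails.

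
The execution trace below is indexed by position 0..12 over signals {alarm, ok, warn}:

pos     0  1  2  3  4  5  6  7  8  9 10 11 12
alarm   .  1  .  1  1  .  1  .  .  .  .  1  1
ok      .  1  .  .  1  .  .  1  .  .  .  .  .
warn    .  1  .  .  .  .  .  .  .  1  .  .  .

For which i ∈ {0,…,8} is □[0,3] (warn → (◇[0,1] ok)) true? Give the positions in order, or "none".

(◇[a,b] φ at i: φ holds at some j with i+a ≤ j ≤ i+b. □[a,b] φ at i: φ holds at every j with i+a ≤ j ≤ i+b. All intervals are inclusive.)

0, 1, 2, 3, 4, 5

Evaluate at each i in [0,8]:
  i=0: ✓ (all of [0,3])
  i=1: ✓ (all of [1,4])
  i=2: ✓ (all of [2,5])
  i=3: ✓ (all of [3,6])
  i=4: ✓ (all of [4,7])
  i=5: ✓ (all of [5,8])
  i=6: ✗ (fails at j=9)
  i=7: ✗ (fails at j=9)
  i=8: ✗ (fails at j=9)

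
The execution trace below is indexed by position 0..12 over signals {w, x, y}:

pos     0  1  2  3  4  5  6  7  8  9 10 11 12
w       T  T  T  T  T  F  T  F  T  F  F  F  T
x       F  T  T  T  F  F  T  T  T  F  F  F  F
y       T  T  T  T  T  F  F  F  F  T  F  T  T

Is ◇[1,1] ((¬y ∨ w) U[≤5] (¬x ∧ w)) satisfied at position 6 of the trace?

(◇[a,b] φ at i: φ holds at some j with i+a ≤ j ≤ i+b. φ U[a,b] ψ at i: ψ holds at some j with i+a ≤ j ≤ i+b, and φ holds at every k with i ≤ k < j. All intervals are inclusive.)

No

Check ((¬y ∨ w) U[≤5] (¬x ∧ w)) at each j in [7,7]:
  j=7: fails
No position in the window satisfies it → formula fails.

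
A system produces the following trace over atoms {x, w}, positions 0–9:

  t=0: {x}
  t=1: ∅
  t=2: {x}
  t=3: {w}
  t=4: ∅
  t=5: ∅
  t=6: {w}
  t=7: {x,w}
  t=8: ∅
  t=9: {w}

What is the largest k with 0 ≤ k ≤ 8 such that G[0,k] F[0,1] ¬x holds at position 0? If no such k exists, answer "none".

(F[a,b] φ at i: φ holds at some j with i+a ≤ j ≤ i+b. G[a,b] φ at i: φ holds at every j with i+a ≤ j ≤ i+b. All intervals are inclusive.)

F[0,1] ¬x must hold from j=0 onward; find where it first fails.
  j=0: holds
  j=1: holds
  j=2: holds
  j=3: holds
  j=4: holds
  j=5: holds
  j=6: holds
  j=7: holds
  j=8: holds
Holds through j=8; largest k = 8.

8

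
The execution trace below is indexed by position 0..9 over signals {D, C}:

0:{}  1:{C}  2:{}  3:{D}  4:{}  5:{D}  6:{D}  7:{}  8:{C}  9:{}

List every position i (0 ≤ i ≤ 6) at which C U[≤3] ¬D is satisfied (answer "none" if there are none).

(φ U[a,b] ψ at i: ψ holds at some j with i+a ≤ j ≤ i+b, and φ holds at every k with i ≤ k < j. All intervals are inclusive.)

0, 1, 2, 4

Evaluate at each i in [0,6]:
  i=0: ✓ (rhs at j=0)
  i=1: ✓ (rhs at j=1)
  i=2: ✓ (rhs at j=2)
  i=3: ✗ (lhs fails at k=3 before rhs at j=4)
  i=4: ✓ (rhs at j=4)
  i=5: ✗ (lhs fails at k=5 before rhs at j=7)
  i=6: ✗ (lhs fails at k=6 before rhs at j=7)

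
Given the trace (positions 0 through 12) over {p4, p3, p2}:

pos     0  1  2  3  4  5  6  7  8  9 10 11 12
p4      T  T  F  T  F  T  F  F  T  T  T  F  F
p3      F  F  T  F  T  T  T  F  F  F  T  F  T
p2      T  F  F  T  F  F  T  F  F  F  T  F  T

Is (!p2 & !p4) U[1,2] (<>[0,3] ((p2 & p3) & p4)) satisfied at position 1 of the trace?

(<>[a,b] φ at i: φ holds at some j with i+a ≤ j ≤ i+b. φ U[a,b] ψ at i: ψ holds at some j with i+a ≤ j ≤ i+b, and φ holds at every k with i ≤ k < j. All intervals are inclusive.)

False

Need some j in [2,3] with <>[0,3] ((p2 & p3) & p4), and (!p2 & !p4) at every k in [1,j-1].
  j=2: <>[0,3] ((p2 & p3) & p4) — fails (none in [2,5]).
  j=3: <>[0,3] ((p2 & p3) & p4) — fails (none in [3,6]).
No j in the window works → until fails.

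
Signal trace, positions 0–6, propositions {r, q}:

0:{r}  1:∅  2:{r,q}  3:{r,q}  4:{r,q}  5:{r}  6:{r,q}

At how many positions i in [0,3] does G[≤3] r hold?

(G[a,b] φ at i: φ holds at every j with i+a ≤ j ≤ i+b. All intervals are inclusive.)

Evaluate at each i in [0,3]:
  i=0: ✗ (fails at j=1)
  i=1: ✗ (fails at j=1)
  i=2: ✓ (all of [2,5])
  i=3: ✓ (all of [3,6])
Positions where it holds: {2, 3} → 2.

2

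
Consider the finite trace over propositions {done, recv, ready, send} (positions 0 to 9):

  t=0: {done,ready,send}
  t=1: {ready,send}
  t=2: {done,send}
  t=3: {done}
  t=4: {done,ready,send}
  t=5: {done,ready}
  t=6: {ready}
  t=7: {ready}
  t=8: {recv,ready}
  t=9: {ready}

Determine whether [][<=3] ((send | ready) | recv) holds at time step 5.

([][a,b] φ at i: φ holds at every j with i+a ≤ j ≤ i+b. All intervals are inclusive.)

Holds

Check ((send | ready) | recv) at every j in [5,8]:
  j=5: true
  j=6: true
  j=7: true
  j=8: true
All positions satisfy it → formula holds.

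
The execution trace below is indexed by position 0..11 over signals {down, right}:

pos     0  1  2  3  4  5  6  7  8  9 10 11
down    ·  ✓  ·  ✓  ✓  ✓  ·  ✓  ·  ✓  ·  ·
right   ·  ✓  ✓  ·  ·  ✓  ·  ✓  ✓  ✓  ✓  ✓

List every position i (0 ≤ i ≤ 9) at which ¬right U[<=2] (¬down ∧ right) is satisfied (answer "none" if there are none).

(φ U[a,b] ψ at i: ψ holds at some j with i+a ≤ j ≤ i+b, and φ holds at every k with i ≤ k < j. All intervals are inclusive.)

2, 8

Evaluate at each i in [0,9]:
  i=0: ✗ (lhs fails at k=1 before rhs at j=2)
  i=1: ✗ (lhs fails at k=1 before rhs at j=2)
  i=2: ✓ (rhs at j=2)
  i=3: ✗ (no rhs in [3,5])
  i=4: ✗ (no rhs in [4,6])
  i=5: ✗ (no rhs in [5,7])
  i=6: ✗ (lhs fails at k=7 before rhs at j=8)
  i=7: ✗ (lhs fails at k=7 before rhs at j=8)
  i=8: ✓ (rhs at j=8)
  i=9: ✗ (lhs fails at k=9 before rhs at j=10)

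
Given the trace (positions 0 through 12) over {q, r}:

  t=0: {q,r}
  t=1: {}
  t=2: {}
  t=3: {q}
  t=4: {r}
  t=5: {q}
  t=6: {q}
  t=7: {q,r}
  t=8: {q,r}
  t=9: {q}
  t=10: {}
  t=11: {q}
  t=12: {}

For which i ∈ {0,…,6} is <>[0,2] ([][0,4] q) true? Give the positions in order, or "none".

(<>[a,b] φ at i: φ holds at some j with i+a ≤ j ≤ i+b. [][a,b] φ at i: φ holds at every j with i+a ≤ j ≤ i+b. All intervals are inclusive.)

3, 4, 5

Evaluate at each i in [0,6]:
  i=0: ✗ (none in [0,2])
  i=1: ✗ (none in [1,3])
  i=2: ✗ (none in [2,4])
  i=3: ✓ (witness j=5)
  i=4: ✓ (witness j=5)
  i=5: ✓ (witness j=5)
  i=6: ✗ (none in [6,8])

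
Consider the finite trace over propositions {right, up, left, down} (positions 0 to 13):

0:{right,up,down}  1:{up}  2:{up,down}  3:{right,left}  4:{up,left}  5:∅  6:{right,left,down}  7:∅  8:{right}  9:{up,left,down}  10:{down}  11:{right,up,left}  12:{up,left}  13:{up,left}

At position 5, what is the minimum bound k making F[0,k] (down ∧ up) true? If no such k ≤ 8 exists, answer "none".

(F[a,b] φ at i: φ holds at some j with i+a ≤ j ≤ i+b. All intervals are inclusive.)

Scan j = 5,6,… for (down ∧ up):
  j=5: fails
  j=6: fails
  j=7: fails
  j=8: fails
  j=9: holds
First hit at j=9, so smallest k = 9-5 = 4.

4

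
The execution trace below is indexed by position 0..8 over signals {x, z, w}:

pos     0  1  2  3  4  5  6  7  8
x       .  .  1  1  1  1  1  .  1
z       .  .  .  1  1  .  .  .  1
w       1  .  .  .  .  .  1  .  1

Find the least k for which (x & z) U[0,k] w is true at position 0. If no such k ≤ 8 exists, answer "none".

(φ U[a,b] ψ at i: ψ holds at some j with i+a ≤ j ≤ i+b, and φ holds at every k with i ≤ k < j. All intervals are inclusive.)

0

Need earliest j ≥ 0 with w, and (x & z) at every k in [0,j-1].
  j=0: rhs holds (empty prefix). k = 0.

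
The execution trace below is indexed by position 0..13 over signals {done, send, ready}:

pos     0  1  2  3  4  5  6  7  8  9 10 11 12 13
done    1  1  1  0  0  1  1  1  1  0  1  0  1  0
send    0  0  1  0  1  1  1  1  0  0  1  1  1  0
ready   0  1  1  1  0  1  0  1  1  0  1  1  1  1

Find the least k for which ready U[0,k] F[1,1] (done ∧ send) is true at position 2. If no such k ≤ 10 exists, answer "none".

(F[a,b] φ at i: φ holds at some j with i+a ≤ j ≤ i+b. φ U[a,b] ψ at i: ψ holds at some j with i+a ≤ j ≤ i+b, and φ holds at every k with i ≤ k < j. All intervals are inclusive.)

Need earliest j ≥ 2 with F[1,1] (done ∧ send), and ready at every k in [2,j-1].
  j=2: rhs fails.
  j=3: rhs fails.
  j=4: rhs holds; lhs holds on [2,3]. k = 2.

2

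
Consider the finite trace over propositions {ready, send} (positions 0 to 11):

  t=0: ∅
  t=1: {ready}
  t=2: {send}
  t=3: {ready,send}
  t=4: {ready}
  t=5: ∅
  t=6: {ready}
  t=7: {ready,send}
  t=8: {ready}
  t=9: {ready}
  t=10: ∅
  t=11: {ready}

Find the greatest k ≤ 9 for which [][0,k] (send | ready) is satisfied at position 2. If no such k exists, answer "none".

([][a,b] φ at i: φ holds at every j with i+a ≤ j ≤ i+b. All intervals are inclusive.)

(send | ready) must hold from j=2 onward; find where it first fails.
  j=2: holds
  j=3: holds
  j=4: holds
  j=5: fails
Holds on [2,4], so largest k = 2.

2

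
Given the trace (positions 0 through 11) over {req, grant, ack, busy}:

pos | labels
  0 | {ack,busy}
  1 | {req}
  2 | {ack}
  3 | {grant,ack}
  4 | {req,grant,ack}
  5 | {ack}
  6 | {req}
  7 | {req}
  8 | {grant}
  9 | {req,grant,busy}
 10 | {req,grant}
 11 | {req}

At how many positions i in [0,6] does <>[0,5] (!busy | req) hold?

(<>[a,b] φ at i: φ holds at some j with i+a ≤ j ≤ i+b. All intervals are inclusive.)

7

Evaluate at each i in [0,6]:
  i=0: ✓ (witness j=1)
  i=1: ✓ (witness j=1)
  i=2: ✓ (witness j=2)
  i=3: ✓ (witness j=3)
  i=4: ✓ (witness j=4)
  i=5: ✓ (witness j=5)
  i=6: ✓ (witness j=6)
Positions where it holds: {0, 1, 2, 3, 4, 5, 6} → 7.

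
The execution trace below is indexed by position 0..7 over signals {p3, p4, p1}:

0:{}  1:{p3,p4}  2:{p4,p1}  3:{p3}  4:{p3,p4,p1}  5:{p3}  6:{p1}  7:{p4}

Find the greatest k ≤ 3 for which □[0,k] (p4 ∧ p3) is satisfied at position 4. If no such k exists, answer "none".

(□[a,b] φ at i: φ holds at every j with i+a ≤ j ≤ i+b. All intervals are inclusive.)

(p4 ∧ p3) must hold from j=4 onward; find where it first fails.
  j=4: holds
  j=5: fails
Holds on [4,4], so largest k = 0.

0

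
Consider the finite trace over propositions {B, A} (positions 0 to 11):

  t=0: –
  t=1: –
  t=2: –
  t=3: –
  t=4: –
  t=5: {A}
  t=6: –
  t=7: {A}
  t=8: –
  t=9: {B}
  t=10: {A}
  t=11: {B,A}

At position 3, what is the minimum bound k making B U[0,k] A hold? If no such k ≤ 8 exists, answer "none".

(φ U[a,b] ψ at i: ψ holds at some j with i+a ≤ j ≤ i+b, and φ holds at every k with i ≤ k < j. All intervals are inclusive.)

none

Need earliest j ≥ 3 with A, and B at every k in [3,j-1].
  j=3: rhs fails.
  j=4: rhs fails.
  j=5: rhs holds but lhs fails at k=3.
  j=6: rhs fails.
  j=7: rhs holds but lhs fails at k=3.
  j=8: rhs fails.
  j=9: rhs fails.
  j=10: rhs holds but lhs fails at k=3.
  j=11: rhs holds but lhs fails at k=3.
No witness within the range → none.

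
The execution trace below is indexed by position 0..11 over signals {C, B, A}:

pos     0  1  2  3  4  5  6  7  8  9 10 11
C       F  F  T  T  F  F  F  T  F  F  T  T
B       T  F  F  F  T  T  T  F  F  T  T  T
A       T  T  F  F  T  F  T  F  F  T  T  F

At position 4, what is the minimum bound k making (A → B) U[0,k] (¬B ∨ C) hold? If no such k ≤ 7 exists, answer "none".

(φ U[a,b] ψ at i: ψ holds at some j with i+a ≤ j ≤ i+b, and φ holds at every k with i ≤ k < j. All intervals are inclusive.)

3

Need earliest j ≥ 4 with (¬B ∨ C), and (A → B) at every k in [4,j-1].
  j=4: rhs fails.
  j=5: rhs fails.
  j=6: rhs fails.
  j=7: rhs holds; lhs holds on [4,6]. k = 3.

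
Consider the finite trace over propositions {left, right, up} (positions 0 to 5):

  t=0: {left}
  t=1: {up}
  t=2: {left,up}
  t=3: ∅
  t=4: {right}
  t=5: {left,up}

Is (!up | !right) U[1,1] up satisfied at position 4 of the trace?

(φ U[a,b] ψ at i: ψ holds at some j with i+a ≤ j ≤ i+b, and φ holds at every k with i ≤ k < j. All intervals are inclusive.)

True

Need some j in [5,5] with up, and (!up | !right) at every k in [4,j-1].
  j=5: up holds; (!up | !right) holds at every k in [4,4] → satisfied.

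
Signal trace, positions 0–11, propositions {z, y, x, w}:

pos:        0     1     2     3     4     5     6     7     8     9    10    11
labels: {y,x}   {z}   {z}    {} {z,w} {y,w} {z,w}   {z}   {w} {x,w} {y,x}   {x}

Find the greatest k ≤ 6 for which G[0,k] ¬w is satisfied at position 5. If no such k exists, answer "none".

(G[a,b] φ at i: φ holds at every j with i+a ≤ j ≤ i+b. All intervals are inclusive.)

none

¬w must hold from j=5 onward; find where it first fails.
  j=5: fails → no k works.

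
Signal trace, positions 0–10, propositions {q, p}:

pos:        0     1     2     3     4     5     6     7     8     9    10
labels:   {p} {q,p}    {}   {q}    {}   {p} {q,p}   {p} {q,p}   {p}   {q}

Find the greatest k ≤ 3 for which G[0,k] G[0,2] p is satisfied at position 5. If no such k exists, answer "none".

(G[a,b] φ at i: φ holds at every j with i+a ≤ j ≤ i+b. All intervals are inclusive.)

G[0,2] p must hold from j=5 onward; find where it first fails.
  j=5: holds
  j=6: holds
  j=7: holds
  j=8: fails
Holds on [5,7], so largest k = 2.

2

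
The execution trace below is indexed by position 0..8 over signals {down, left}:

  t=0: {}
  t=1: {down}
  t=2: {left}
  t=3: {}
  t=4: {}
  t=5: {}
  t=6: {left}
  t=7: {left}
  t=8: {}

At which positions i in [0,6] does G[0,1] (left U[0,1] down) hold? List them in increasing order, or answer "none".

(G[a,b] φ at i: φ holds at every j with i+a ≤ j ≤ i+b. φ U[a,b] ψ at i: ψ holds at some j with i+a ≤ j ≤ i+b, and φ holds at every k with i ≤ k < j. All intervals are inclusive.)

Evaluate at each i in [0,6]:
  i=0: ✗ (fails at j=0)
  i=1: ✗ (fails at j=2)
  i=2: ✗ (fails at j=2)
  i=3: ✗ (fails at j=3)
  i=4: ✗ (fails at j=4)
  i=5: ✗ (fails at j=5)
  i=6: ✗ (fails at j=6)

none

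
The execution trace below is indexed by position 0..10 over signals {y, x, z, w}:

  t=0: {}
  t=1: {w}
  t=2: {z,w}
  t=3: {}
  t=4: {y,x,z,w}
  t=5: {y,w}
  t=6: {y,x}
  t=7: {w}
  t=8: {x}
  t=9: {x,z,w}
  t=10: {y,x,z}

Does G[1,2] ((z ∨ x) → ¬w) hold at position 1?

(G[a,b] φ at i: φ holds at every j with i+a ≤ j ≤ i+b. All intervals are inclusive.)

No

Check ((z ∨ x) → ¬w) at every j in [2,3]:
  j=2: antecedent true; consequent false → ✗
  j=3: antecedent false → ✓
Fails at j=2 → formula fails.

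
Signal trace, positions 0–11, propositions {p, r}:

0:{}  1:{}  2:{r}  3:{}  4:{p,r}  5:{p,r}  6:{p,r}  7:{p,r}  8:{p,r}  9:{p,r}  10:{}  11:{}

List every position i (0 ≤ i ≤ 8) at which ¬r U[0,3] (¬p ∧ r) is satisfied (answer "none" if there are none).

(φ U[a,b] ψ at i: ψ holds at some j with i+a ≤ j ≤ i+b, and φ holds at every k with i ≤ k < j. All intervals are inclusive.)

0, 1, 2

Evaluate at each i in [0,8]:
  i=0: ✓ (rhs at j=2; lhs holds on [0,1])
  i=1: ✓ (rhs at j=2; lhs holds on [1,1])
  i=2: ✓ (rhs at j=2)
  i=3: ✗ (no rhs in [3,6])
  i=4: ✗ (no rhs in [4,7])
  i=5: ✗ (no rhs in [5,8])
  i=6: ✗ (no rhs in [6,9])
  i=7: ✗ (no rhs in [7,10])
  i=8: ✗ (no rhs in [8,11])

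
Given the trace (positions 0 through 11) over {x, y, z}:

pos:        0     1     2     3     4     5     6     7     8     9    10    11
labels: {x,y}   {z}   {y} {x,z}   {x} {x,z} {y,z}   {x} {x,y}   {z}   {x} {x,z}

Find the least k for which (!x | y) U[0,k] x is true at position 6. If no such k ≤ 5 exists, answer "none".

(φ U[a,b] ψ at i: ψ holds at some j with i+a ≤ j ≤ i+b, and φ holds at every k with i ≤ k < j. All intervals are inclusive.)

1

Need earliest j ≥ 6 with x, and (!x | y) at every k in [6,j-1].
  j=6: rhs fails.
  j=7: rhs holds; lhs holds on [6,6]. k = 1.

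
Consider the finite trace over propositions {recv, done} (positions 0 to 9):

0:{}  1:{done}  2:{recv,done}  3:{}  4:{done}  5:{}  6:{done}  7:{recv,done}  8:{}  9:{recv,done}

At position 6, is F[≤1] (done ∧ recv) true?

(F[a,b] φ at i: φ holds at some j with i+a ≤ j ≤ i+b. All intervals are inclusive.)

Check (done ∧ recv) at each j in [6,7]:
  j=6: false
  j=7: true
Found at j=7 → formula holds.

True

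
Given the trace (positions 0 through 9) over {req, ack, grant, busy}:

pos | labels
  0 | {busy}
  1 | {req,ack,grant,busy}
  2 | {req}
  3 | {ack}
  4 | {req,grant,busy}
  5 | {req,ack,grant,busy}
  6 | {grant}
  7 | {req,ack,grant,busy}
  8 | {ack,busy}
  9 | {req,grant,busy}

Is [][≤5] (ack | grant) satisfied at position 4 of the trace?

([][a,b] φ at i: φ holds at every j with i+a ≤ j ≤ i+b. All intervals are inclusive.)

Check (ack | grant) at every j in [4,9]:
  j=4: true
  j=5: true
  j=6: true
  j=7: true
  j=8: true
  j=9: true
All positions satisfy it → formula holds.

True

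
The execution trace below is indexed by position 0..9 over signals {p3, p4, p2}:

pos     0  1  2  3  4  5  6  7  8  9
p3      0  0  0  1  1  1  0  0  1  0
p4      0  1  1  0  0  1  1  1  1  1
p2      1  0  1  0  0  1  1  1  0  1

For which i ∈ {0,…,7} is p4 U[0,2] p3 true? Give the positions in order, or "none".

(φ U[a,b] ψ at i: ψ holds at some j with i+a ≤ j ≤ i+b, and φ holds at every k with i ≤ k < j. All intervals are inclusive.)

1, 2, 3, 4, 5, 6, 7

Evaluate at each i in [0,7]:
  i=0: ✗ (no rhs in [0,2])
  i=1: ✓ (rhs at j=3; lhs holds on [1,2])
  i=2: ✓ (rhs at j=3; lhs holds on [2,2])
  i=3: ✓ (rhs at j=3)
  i=4: ✓ (rhs at j=4)
  i=5: ✓ (rhs at j=5)
  i=6: ✓ (rhs at j=8; lhs holds on [6,7])
  i=7: ✓ (rhs at j=8; lhs holds on [7,7])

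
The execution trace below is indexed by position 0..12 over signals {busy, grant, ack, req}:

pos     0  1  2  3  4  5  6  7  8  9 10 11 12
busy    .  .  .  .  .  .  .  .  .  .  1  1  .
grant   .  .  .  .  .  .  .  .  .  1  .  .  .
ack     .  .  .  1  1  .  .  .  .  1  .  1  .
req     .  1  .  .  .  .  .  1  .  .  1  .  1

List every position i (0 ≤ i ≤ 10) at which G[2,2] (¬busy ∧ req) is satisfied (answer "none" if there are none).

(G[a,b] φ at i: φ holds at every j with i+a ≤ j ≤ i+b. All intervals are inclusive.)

5, 10

Evaluate at each i in [0,10]:
  i=0: ✗ (fails at j=2)
  i=1: ✗ (fails at j=3)
  i=2: ✗ (fails at j=4)
  i=3: ✗ (fails at j=5)
  i=4: ✗ (fails at j=6)
  i=5: ✓ (all of [7,7])
  i=6: ✗ (fails at j=8)
  i=7: ✗ (fails at j=9)
  i=8: ✗ (fails at j=10)
  i=9: ✗ (fails at j=11)
  i=10: ✓ (all of [12,12])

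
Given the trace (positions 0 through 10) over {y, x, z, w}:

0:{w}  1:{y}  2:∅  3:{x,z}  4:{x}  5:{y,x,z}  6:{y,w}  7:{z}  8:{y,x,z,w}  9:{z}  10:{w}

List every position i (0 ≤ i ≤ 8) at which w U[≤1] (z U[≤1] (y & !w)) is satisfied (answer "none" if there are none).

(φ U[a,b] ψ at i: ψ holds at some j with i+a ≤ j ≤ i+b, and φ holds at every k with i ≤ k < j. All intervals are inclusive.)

Evaluate at each i in [0,8]:
  i=0: ✓ (rhs at j=1; lhs holds on [0,0])
  i=1: ✓ (rhs at j=1)
  i=2: ✗ (no rhs in [2,3])
  i=3: ✗ (no rhs in [3,4])
  i=4: ✗ (lhs fails at k=4 before rhs at j=5)
  i=5: ✓ (rhs at j=5)
  i=6: ✗ (no rhs in [6,7])
  i=7: ✗ (no rhs in [7,8])
  i=8: ✗ (no rhs in [8,9])

0, 1, 5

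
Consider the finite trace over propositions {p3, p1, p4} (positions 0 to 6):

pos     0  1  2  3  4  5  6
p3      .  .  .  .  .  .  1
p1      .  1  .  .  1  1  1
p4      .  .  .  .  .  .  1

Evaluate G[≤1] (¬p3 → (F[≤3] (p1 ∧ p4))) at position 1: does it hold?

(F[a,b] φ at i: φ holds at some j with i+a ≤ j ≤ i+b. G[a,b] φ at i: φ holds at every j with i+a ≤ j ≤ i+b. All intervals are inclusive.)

Does not hold

Check (¬p3 → (F[≤3] (p1 ∧ p4))) at every j in [1,2]:
  j=1: antecedent true; consequent fails (none in [1,4]) → ✗
  j=2: antecedent true; consequent fails (none in [2,5]) → ✗
Fails at j=1 → formula fails.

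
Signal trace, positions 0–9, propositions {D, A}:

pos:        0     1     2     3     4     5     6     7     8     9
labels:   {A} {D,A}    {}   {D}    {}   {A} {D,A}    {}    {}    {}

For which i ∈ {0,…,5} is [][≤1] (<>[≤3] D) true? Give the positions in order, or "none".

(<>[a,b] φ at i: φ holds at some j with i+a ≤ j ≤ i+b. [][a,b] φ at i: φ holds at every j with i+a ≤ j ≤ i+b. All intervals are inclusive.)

Evaluate at each i in [0,5]:
  i=0: ✓ (all of [0,1])
  i=1: ✓ (all of [1,2])
  i=2: ✓ (all of [2,3])
  i=3: ✓ (all of [3,4])
  i=4: ✓ (all of [4,5])
  i=5: ✓ (all of [5,6])

0, 1, 2, 3, 4, 5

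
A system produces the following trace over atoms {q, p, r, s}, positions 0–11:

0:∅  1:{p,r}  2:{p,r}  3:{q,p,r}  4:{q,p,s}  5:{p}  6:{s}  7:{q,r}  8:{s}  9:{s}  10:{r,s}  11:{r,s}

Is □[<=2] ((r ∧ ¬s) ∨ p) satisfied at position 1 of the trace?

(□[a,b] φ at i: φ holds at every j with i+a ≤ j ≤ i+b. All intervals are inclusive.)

Check ((r ∧ ¬s) ∨ p) at every j in [1,3]:
  j=1: true
  j=2: true
  j=3: true
All positions satisfy it → formula holds.

True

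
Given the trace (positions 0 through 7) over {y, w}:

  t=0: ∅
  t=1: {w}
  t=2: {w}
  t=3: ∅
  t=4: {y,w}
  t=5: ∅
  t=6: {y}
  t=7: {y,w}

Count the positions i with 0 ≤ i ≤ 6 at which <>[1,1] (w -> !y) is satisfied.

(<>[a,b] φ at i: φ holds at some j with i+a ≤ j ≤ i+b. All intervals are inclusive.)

Evaluate at each i in [0,6]:
  i=0: ✓ (witness j=1)
  i=1: ✓ (witness j=2)
  i=2: ✓ (witness j=3)
  i=3: ✗ (none in [4,4])
  i=4: ✓ (witness j=5)
  i=5: ✓ (witness j=6)
  i=6: ✗ (none in [7,7])
Positions where it holds: {0, 1, 2, 4, 5} → 5.

5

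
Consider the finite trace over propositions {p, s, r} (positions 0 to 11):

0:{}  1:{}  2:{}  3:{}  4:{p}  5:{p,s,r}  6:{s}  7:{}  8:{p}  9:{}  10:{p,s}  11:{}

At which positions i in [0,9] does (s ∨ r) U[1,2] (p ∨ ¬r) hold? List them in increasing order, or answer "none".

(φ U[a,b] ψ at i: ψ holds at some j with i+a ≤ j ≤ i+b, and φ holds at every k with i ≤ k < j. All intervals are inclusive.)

Evaluate at each i in [0,9]:
  i=0: ✗ (lhs fails at k=0 before rhs at j=1)
  i=1: ✗ (lhs fails at k=1 before rhs at j=2)
  i=2: ✗ (lhs fails at k=2 before rhs at j=3)
  i=3: ✗ (lhs fails at k=3 before rhs at j=4)
  i=4: ✗ (lhs fails at k=4 before rhs at j=5)
  i=5: ✓ (rhs at j=6; lhs holds on [5,5])
  i=6: ✓ (rhs at j=7; lhs holds on [6,6])
  i=7: ✗ (lhs fails at k=7 before rhs at j=8)
  i=8: ✗ (lhs fails at k=8 before rhs at j=9)
  i=9: ✗ (lhs fails at k=9 before rhs at j=10)

5, 6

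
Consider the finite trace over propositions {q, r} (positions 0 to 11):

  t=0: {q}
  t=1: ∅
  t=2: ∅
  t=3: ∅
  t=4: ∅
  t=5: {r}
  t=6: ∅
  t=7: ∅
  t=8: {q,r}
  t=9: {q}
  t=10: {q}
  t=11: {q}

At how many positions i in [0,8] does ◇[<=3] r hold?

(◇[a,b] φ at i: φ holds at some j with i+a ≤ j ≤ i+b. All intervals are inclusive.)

7

Evaluate at each i in [0,8]:
  i=0: ✗ (none in [0,3])
  i=1: ✗ (none in [1,4])
  i=2: ✓ (witness j=5)
  i=3: ✓ (witness j=5)
  i=4: ✓ (witness j=5)
  i=5: ✓ (witness j=5)
  i=6: ✓ (witness j=8)
  i=7: ✓ (witness j=8)
  i=8: ✓ (witness j=8)
Positions where it holds: {2, 3, 4, 5, 6, 7, 8} → 7.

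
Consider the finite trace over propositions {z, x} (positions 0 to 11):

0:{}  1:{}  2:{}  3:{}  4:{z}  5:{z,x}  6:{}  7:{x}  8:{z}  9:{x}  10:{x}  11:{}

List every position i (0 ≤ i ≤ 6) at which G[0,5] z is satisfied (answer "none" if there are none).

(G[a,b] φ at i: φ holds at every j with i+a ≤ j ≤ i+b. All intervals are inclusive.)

none

Evaluate at each i in [0,6]:
  i=0: ✗ (fails at j=0)
  i=1: ✗ (fails at j=1)
  i=2: ✗ (fails at j=2)
  i=3: ✗ (fails at j=3)
  i=4: ✗ (fails at j=6)
  i=5: ✗ (fails at j=6)
  i=6: ✗ (fails at j=6)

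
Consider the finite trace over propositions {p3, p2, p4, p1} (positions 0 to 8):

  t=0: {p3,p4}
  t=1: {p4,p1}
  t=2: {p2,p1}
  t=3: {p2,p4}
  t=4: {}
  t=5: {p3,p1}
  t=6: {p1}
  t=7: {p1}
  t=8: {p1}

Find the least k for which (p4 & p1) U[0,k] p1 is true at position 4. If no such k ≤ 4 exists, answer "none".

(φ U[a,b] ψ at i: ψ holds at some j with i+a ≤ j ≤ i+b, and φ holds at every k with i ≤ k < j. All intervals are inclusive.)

none

Need earliest j ≥ 4 with p1, and (p4 & p1) at every k in [4,j-1].
  j=4: rhs fails.
  j=5: rhs holds but lhs fails at k=4.
  j=6: rhs holds but lhs fails at k=4.
  j=7: rhs holds but lhs fails at k=4.
  j=8: rhs holds but lhs fails at k=4.
No witness within the range → none.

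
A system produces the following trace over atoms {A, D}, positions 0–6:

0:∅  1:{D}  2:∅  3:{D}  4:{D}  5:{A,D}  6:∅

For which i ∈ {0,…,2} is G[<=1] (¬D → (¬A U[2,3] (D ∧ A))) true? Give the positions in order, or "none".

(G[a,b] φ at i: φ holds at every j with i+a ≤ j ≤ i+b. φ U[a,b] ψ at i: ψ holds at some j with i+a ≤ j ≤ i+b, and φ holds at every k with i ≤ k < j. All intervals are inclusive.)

Evaluate at each i in [0,2]:
  i=0: ✗ (fails at j=0)
  i=1: ✓ (all of [1,2])
  i=2: ✓ (all of [2,3])

1, 2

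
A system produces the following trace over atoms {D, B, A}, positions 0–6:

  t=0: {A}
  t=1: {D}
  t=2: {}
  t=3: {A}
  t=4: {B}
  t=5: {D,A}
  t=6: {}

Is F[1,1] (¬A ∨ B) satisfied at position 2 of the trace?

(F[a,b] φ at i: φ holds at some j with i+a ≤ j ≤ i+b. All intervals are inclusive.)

Does not hold

Check (¬A ∨ B) at each j in [3,3]:
  j=3: false
No position in the window satisfies it → formula fails.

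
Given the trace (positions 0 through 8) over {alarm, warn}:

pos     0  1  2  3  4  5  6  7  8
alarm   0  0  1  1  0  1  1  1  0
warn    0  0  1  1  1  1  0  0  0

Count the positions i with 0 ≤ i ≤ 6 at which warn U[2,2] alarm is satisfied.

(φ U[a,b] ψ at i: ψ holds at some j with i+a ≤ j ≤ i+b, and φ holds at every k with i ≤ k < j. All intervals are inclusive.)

2

Evaluate at each i in [0,6]:
  i=0: ✗ (lhs fails at k=0 before rhs at j=2)
  i=1: ✗ (lhs fails at k=1 before rhs at j=3)
  i=2: ✗ (no rhs in [4,4])
  i=3: ✓ (rhs at j=5; lhs holds on [3,4])
  i=4: ✓ (rhs at j=6; lhs holds on [4,5])
  i=5: ✗ (lhs fails at k=6 before rhs at j=7)
  i=6: ✗ (no rhs in [8,8])
Positions where it holds: {3, 4} → 2.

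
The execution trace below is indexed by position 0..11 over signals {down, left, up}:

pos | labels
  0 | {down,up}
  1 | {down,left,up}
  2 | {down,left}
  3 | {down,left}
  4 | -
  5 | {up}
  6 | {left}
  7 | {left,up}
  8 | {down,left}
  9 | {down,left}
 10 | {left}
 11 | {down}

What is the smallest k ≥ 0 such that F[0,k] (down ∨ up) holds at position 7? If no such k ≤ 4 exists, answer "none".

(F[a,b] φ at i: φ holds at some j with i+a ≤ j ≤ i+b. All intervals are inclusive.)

0

Scan j = 7,8,… for (down ∨ up):
  j=7: holds
First hit at j=7, so smallest k = 7-7 = 0.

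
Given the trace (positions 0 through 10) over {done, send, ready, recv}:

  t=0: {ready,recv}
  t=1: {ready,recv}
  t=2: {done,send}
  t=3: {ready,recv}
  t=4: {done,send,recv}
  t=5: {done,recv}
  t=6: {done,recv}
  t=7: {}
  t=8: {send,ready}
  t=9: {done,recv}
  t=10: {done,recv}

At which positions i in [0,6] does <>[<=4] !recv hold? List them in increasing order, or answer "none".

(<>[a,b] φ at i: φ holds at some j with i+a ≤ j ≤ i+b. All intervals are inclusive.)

0, 1, 2, 3, 4, 5, 6

Evaluate at each i in [0,6]:
  i=0: ✓ (witness j=2)
  i=1: ✓ (witness j=2)
  i=2: ✓ (witness j=2)
  i=3: ✓ (witness j=7)
  i=4: ✓ (witness j=7)
  i=5: ✓ (witness j=7)
  i=6: ✓ (witness j=7)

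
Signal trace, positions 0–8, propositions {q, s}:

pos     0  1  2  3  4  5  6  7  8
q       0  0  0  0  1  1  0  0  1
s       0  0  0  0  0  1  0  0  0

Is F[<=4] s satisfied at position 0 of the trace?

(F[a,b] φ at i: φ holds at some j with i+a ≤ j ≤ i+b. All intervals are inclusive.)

Does not hold

Check s at each j in [0,4]:
  j=0: false
  j=1: false
  j=2: false
  j=3: false
  j=4: false
No position in the window satisfies it → formula fails.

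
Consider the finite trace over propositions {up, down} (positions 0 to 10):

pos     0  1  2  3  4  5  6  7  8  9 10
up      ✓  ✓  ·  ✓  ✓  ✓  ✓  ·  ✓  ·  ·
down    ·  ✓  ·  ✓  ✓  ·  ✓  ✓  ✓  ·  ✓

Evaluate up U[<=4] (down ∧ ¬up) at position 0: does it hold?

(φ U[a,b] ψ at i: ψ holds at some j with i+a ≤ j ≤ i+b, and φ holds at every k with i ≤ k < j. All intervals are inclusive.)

Need some j in [0,4] with (down ∧ ¬up), and up at every k in [0,j-1].
  j=0: (down ∧ ¬up) false.
  j=1: (down ∧ ¬up) false.
  j=2: (down ∧ ¬up) false.
  j=3: (down ∧ ¬up) false.
  j=4: (down ∧ ¬up) false.
No j in the window works → until fails.

No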